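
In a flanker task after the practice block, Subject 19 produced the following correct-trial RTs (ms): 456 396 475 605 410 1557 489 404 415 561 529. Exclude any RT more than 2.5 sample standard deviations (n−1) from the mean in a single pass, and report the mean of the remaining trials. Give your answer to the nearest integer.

n = 11, ΣRT = 6297, M = 572.455
Σ(x−M)² = 1113128.73; s = √(1113128.73/10) = 333.636
Cutoffs: 572.455 ± 2.5·333.636 → [-261.6, 1406.5]
Outside: 1557 → excluded.
Retained (n=10): Σ = 4740, mean = 4740/10 = 474.000

474 ms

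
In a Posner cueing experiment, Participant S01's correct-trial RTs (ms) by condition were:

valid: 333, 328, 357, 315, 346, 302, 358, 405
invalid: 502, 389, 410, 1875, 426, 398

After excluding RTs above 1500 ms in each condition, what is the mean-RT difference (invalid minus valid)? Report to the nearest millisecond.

82 ms

invalid: exclude 1875
M(valid) = 2744/8 = 343.000
M(invalid) = 2125/5 = 425.000
Difference = 425.000 − 343.000 = 82.000 ms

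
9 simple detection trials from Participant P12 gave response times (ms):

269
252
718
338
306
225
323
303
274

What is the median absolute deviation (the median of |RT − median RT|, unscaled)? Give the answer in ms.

34 ms

Sorted: 225, 252, 269, 274, 303, 306, 323, 338, 718 → median = 303
|x − 303|: 34, 51, 415, 35, 3, 78, 20, 0, 29
Sorted deviations: 0, 3, 20, 29, 34, 35, 51, 78, 415 → MAD = 34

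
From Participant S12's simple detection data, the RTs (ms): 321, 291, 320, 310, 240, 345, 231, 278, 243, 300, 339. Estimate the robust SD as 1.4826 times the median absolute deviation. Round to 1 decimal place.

32.6 ms

Sorted: 231, 240, 243, 278, 291, 300, 310, 320, 321, 339, 345 → median = 300
|x − 300| sorted: 0, 9, 10, 20, 21, 22, 39, 45, 57, 60, 69 → MAD = 22
Robust SD ≈ 1.4826 × 22 = 32.617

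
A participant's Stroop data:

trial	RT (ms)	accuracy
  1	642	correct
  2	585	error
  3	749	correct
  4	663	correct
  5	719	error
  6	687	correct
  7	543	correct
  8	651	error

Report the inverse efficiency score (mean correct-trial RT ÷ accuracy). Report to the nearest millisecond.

1051 ms

Correct trials (n=5): 642, 749, 663, 687, 543
Mean correct RT = 3284/5 = 656.8000 ms
Proportion correct = 5/8
IES = 656.8000 / (5/8) = 1050.880 ms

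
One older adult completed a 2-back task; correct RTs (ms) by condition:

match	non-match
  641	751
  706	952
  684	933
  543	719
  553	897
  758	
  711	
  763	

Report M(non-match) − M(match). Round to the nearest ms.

181 ms

M(match) = 5359/8 = 669.875
M(non-match) = 4252/5 = 850.400
Difference = 850.400 − 669.875 = 180.525 ms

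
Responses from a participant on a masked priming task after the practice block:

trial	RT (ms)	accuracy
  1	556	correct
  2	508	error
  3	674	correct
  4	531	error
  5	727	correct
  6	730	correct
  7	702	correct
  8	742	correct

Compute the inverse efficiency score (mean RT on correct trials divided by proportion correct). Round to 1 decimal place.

918.0 ms

Correct trials (n=6): 556, 674, 727, 730, 702, 742
Mean correct RT = 4131/6 = 688.5000 ms
Proportion correct = 6/8
IES = 688.5000 / (6/8) = 918.000 ms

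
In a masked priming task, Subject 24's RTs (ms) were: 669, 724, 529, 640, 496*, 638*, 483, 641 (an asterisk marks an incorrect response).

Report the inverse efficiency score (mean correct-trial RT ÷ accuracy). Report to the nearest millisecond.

819 ms

Correct trials (n=6): 669, 724, 529, 640, 483, 641
Mean correct RT = 3686/6 = 614.3333 ms
Proportion correct = 6/8
IES = 614.3333 / (6/8) = 819.111 ms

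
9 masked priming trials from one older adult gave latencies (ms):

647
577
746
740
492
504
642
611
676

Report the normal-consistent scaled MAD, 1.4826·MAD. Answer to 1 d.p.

Sorted: 492, 504, 577, 611, 642, 647, 676, 740, 746 → median = 642
|x − 642| sorted: 0, 5, 31, 34, 65, 98, 104, 138, 150 → MAD = 65
Robust SD ≈ 1.4826 × 65 = 96.369

96.4 ms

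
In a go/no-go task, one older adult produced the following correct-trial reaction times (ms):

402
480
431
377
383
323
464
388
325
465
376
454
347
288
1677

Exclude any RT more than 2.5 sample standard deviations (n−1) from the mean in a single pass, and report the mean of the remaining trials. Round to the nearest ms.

393 ms

n = 15, ΣRT = 7180, M = 478.667
Σ(x−M)² = 1584949.33; s = √(1584949.33/14) = 336.468
Cutoffs: 478.667 ± 2.5·336.468 → [-362.5, 1319.8]
Outside: 1677 → excluded.
Retained (n=14): Σ = 5503, mean = 5503/14 = 393.071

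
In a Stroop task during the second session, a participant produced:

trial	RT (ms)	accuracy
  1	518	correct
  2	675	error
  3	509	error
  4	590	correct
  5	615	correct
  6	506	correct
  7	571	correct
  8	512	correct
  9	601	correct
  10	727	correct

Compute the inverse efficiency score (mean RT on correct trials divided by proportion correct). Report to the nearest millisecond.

Correct trials (n=8): 518, 590, 615, 506, 571, 512, 601, 727
Mean correct RT = 4640/8 = 580.0000 ms
Proportion correct = 8/10
IES = 580.0000 / (8/10) = 725.000 ms

725 ms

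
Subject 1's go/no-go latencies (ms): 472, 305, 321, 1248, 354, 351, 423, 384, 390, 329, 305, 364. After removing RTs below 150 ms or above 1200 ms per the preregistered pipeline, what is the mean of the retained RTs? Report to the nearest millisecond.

Excluded: 1248
Retained (n=11): Σ = 3998
Mean = 3998/11 = 363.4545

363 ms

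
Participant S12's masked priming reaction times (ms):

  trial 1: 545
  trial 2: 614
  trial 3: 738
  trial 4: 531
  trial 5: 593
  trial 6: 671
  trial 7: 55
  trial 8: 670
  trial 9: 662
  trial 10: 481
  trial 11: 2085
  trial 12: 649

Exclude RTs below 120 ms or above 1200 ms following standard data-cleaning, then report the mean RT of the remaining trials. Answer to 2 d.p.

Excluded: 55, 2085
Retained (n=10): Σ = 6154
Mean = 6154/10 = 615.4000

615.40 ms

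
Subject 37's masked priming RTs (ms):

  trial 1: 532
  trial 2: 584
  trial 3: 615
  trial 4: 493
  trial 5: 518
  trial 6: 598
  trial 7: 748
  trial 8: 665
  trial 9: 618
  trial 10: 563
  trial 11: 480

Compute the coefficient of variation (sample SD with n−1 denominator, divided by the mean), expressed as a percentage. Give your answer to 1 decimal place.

n = 11, Σ = 6414, M = 583.0909
Σ(x−M)² = 62358.909; s = √(62358.909/10) = 78.9677
CV = 78.9677 / 583.0909 = 0.13543 = 13.543%

13.5%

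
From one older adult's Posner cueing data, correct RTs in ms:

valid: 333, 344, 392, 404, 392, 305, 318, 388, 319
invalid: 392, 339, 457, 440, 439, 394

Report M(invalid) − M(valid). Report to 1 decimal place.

M(valid) = 3195/9 = 355.000
M(invalid) = 2461/6 = 410.167
Difference = 410.167 − 355.000 = 55.167 ms

55.2 ms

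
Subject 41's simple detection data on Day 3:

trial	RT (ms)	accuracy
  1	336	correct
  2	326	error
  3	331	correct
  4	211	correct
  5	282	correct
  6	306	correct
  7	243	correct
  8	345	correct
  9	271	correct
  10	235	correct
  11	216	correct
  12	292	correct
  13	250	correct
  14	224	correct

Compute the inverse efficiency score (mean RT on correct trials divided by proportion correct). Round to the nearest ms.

293 ms

Correct trials (n=13): 336, 331, 211, 282, 306, 243, 345, 271, 235, 216, 292, 250, 224
Mean correct RT = 3542/13 = 272.4615 ms
Proportion correct = 13/14
IES = 272.4615 / (13/14) = 293.420 ms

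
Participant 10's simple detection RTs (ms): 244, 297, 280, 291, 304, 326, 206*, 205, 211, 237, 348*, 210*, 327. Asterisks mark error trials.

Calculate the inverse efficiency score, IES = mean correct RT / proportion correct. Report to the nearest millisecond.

354 ms

Correct trials (n=10): 244, 297, 280, 291, 304, 326, 205, 211, 237, 327
Mean correct RT = 2722/10 = 272.2000 ms
Proportion correct = 10/13
IES = 272.2000 / (10/13) = 353.860 ms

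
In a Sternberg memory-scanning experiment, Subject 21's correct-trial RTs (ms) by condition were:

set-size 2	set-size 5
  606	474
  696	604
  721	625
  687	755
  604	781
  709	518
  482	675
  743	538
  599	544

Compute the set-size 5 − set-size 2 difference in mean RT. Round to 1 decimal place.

-37.0 ms

M(set-size 2) = 5847/9 = 649.667
M(set-size 5) = 5514/9 = 612.667
Difference = 612.667 − 649.667 = -37.000 ms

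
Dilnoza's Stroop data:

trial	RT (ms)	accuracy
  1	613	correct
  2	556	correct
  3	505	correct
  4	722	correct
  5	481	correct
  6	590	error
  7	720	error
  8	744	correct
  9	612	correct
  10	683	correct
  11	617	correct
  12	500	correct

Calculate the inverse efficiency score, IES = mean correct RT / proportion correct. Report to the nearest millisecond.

Correct trials (n=10): 613, 556, 505, 722, 481, 744, 612, 683, 617, 500
Mean correct RT = 6033/10 = 603.3000 ms
Proportion correct = 10/12
IES = 603.3000 / (10/12) = 723.960 ms

724 ms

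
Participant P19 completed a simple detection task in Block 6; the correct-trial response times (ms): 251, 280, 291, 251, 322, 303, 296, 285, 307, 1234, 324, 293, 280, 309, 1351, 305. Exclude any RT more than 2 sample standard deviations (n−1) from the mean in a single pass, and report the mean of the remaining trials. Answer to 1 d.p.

292.6 ms

n = 16, ΣRT = 6682, M = 417.625
Σ(x−M)² = 1762783.75; s = √(1762783.75/15) = 342.810
Cutoffs: 417.625 ± 2·342.810 → [-268.0, 1103.2]
Outside: 1234, 1351 → excluded.
Retained (n=14): Σ = 4097, mean = 4097/14 = 292.643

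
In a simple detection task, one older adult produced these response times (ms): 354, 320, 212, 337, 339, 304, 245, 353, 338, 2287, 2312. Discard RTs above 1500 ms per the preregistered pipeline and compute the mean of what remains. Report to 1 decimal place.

Excluded: 2287, 2312
Retained (n=9): Σ = 2802
Mean = 2802/9 = 311.3333

311.3 ms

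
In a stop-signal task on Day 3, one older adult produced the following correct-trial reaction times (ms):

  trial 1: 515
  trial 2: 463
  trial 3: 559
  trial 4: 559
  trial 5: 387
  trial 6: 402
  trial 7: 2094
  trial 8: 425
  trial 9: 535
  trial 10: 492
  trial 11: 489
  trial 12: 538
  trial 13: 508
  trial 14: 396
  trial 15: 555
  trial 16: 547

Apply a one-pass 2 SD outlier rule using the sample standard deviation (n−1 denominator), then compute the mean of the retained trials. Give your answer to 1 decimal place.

n = 16, ΣRT = 9464, M = 591.500
Σ(x−M)² = 2462402.00; s = √(2462402.00/15) = 405.167
Cutoffs: 591.500 ± 2·405.167 → [-218.8, 1401.8]
Outside: 2094 → excluded.
Retained (n=15): Σ = 7370, mean = 7370/15 = 491.333

491.3 ms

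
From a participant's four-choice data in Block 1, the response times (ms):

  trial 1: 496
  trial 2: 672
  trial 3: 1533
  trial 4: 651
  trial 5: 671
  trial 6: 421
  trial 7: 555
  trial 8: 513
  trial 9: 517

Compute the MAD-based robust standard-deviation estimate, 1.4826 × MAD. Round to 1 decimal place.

Sorted: 421, 496, 513, 517, 555, 651, 671, 672, 1533 → median = 555
|x − 555| sorted: 0, 38, 42, 59, 96, 116, 117, 134, 978 → MAD = 96
Robust SD ≈ 1.4826 × 96 = 142.330

142.3 ms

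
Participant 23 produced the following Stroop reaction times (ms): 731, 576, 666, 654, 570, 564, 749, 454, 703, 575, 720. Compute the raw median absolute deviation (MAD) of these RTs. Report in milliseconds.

Sorted: 454, 564, 570, 575, 576, 654, 666, 703, 720, 731, 749 → median = 654
|x − 654|: 77, 78, 12, 0, 84, 90, 95, 200, 49, 79, 66
Sorted deviations: 0, 12, 49, 66, 77, 78, 79, 84, 90, 95, 200 → MAD = 78

78 ms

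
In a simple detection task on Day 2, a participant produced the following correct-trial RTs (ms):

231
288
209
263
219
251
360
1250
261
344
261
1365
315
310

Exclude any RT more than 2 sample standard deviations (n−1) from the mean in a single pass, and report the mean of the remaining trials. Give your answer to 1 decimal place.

276.0 ms

n = 14, ΣRT = 5927, M = 423.357
Σ(x−M)² = 1856107.21; s = √(1856107.21/13) = 377.859
Cutoffs: 423.357 ± 2·377.859 → [-332.4, 1179.1]
Outside: 1250, 1365 → excluded.
Retained (n=12): Σ = 3312, mean = 3312/12 = 276.000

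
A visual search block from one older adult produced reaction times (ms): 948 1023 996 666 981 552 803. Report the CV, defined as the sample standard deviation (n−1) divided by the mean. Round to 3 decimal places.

n = 7, Σ = 5969, M = 852.7143
Σ(x−M)² = 202827.429; s = √(202827.429/6) = 183.8602
CV = 183.8602 / 852.7143 = 0.21562

0.216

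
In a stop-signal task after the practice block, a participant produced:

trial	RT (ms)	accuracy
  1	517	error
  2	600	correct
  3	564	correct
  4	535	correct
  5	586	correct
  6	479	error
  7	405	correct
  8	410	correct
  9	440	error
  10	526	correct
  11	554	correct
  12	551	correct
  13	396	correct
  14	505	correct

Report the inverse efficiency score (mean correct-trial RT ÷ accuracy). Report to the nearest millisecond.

652 ms

Correct trials (n=11): 600, 564, 535, 586, 405, 410, 526, 554, 551, 396, 505
Mean correct RT = 5632/11 = 512.0000 ms
Proportion correct = 11/14
IES = 512.0000 / (11/14) = 651.636 ms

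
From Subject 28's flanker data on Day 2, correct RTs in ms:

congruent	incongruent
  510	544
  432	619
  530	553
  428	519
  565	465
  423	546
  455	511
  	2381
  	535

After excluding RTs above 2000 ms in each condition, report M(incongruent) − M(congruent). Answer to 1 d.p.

incongruent: exclude 2381
M(congruent) = 3343/7 = 477.571
M(incongruent) = 4292/8 = 536.500
Difference = 536.500 − 477.571 = 58.929 ms

58.9 ms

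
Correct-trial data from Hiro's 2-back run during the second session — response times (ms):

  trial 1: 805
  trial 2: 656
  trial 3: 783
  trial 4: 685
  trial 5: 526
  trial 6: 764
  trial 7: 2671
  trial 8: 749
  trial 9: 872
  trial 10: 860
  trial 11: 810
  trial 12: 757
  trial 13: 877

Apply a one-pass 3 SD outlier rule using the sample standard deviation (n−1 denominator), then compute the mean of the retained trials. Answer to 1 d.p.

n = 13, ΣRT = 11815, M = 908.846
Σ(x−M)² = 3476533.69; s = √(3476533.69/12) = 538.248
Cutoffs: 908.846 ± 3·538.248 → [-705.9, 2523.6]
Outside: 2671 → excluded.
Retained (n=12): Σ = 9144, mean = 9144/12 = 762.000

762.0 ms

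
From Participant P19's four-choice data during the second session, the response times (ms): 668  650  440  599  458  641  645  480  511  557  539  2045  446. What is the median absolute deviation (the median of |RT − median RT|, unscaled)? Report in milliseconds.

88 ms

Sorted: 440, 446, 458, 480, 511, 539, 557, 599, 641, 645, 650, 668, 2045 → median = 557
|x − 557|: 111, 93, 117, 42, 99, 84, 88, 77, 46, 0, 18, 1488, 111
Sorted deviations: 0, 18, 42, 46, 77, 84, 88, 93, 99, 111, 111, 117, 1488 → MAD = 88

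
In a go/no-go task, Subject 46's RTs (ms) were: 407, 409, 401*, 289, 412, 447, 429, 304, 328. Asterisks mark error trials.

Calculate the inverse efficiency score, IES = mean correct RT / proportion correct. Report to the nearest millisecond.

Correct trials (n=8): 407, 409, 289, 412, 447, 429, 304, 328
Mean correct RT = 3025/8 = 378.1250 ms
Proportion correct = 8/9
IES = 378.1250 / (8/9) = 425.391 ms

425 ms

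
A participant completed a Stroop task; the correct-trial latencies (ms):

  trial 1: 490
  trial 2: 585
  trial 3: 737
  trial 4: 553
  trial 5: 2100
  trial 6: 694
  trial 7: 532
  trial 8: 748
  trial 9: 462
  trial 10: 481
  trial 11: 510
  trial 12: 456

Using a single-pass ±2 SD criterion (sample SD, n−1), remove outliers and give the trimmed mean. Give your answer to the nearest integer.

n = 12, ΣRT = 8348, M = 695.667
Σ(x−M)² = 2270882.67; s = √(2270882.67/11) = 454.361
Cutoffs: 695.667 ± 2·454.361 → [-213.1, 1604.4]
Outside: 2100 → excluded.
Retained (n=11): Σ = 6248, mean = 6248/11 = 568.000

568 ms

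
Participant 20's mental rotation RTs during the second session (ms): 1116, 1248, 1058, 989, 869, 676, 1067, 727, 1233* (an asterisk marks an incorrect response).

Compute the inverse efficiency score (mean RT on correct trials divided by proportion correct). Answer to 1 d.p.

Correct trials (n=8): 1116, 1248, 1058, 989, 869, 676, 1067, 727
Mean correct RT = 7750/8 = 968.7500 ms
Proportion correct = 8/9
IES = 968.7500 / (8/9) = 1089.844 ms

1089.8 ms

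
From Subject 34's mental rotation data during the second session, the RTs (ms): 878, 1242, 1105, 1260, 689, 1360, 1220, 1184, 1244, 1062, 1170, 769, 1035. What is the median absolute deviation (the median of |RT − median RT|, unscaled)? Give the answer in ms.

90 ms

Sorted: 689, 769, 878, 1035, 1062, 1105, 1170, 1184, 1220, 1242, 1244, 1260, 1360 → median = 1170
|x − 1170|: 292, 72, 65, 90, 481, 190, 50, 14, 74, 108, 0, 401, 135
Sorted deviations: 0, 14, 50, 65, 72, 74, 90, 108, 135, 190, 292, 401, 481 → MAD = 90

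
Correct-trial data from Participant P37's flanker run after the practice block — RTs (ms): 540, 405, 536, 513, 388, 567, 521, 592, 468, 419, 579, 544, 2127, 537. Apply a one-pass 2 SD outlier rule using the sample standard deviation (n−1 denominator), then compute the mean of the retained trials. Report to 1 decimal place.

n = 14, ΣRT = 8736, M = 624.000
Σ(x−M)² = 2487024.00; s = √(2487024.00/13) = 437.389
Cutoffs: 624.000 ± 2·437.389 → [-250.8, 1498.8]
Outside: 2127 → excluded.
Retained (n=13): Σ = 6609, mean = 6609/13 = 508.385

508.4 ms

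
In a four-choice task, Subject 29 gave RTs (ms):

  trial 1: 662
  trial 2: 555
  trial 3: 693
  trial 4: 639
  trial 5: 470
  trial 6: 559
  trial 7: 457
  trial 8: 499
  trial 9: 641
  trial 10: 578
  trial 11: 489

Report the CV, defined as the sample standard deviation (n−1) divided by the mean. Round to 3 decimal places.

0.145

n = 11, Σ = 6242, M = 567.4545
Σ(x−M)² = 68104.727; s = √(68104.727/10) = 82.5256
CV = 82.5256 / 567.4545 = 0.14543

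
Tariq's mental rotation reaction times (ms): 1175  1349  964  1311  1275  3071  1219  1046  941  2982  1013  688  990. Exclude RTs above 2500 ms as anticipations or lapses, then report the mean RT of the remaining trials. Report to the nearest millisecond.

1088 ms

Excluded: 2982, 3071
Retained (n=11): Σ = 11971
Mean = 11971/11 = 1088.2727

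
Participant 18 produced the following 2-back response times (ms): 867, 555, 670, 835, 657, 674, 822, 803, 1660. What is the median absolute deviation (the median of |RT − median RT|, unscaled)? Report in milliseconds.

129 ms

Sorted: 555, 657, 670, 674, 803, 822, 835, 867, 1660 → median = 803
|x − 803|: 64, 248, 133, 32, 146, 129, 19, 0, 857
Sorted deviations: 0, 19, 32, 64, 129, 133, 146, 248, 857 → MAD = 129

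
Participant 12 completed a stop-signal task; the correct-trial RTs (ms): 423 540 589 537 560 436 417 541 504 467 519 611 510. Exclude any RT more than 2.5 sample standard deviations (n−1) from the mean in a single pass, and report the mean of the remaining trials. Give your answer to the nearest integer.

512 ms

n = 13, ΣRT = 6654, M = 511.846
Σ(x−M)² = 45147.69; s = √(45147.69/12) = 61.338
Cutoffs: 511.846 ± 2.5·61.338 → [358.5, 665.2]
No RTs fall outside the cutoffs; all 13 retained. Mean = 6654/13 = 511.846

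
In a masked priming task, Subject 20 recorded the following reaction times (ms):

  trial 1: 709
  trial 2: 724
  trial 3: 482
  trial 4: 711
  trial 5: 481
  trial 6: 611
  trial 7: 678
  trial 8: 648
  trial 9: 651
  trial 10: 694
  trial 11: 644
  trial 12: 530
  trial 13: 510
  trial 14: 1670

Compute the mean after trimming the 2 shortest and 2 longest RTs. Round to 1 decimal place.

Sorted: 481, 482, 510, 530, 611, 644, 648, 651, 678, 694, 709, 711, 724, 1670
Drop lowest 2 (481, 482) and highest 2 (724, 1670)
Remaining (n=10): Σ = 6386, mean = 6386/10 = 638.600

638.6 ms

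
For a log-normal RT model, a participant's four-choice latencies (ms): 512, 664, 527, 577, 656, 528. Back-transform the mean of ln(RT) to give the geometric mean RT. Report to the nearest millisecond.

ln(RT): 6.2383, 6.4983, 6.2672, 6.3578, 6.4862, 6.2691
Mean ln(RT) = 38.1169/6 = 6.35282
Geometric mean = exp(6.35282) = 574.11 ms

574 ms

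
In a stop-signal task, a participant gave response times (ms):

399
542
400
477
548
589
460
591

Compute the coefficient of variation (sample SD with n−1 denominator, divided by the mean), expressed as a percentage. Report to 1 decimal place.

15.6%

n = 8, Σ = 4006, M = 500.7500
Σ(x−M)² = 42595.500; s = √(42595.500/7) = 78.0069
CV = 78.0069 / 500.7500 = 0.15578 = 15.578%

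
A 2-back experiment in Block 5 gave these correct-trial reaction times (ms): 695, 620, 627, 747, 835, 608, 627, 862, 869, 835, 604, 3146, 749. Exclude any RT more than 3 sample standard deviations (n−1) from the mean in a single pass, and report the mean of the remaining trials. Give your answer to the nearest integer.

n = 13, ΣRT = 11824, M = 909.538
Σ(x−M)² = 5542761.23; s = √(5542761.23/12) = 679.630
Cutoffs: 909.538 ± 3·679.630 → [-1129.4, 2948.4]
Outside: 3146 → excluded.
Retained (n=12): Σ = 8678, mean = 8678/12 = 723.167

723 ms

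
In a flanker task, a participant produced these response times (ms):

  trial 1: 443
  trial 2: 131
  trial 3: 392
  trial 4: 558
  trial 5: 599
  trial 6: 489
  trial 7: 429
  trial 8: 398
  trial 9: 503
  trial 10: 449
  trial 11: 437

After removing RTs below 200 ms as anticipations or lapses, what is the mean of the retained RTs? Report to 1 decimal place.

Excluded: 131
Retained (n=10): Σ = 4697
Mean = 4697/10 = 469.7000

469.7 ms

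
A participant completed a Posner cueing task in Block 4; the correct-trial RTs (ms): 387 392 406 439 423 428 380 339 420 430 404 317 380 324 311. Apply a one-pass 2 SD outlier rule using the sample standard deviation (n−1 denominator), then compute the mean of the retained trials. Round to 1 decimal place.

385.3 ms

n = 15, ΣRT = 5780, M = 385.333
Σ(x−M)² = 26299.33; s = √(26299.33/14) = 43.342
Cutoffs: 385.333 ± 2·43.342 → [298.6, 472.0]
No RTs fall outside the cutoffs; all 15 retained. Mean = 5780/15 = 385.333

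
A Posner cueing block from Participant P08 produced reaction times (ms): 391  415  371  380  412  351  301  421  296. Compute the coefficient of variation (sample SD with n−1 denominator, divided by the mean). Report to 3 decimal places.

0.126

n = 9, Σ = 3338, M = 370.8889
Σ(x−M)² = 17522.889; s = √(17522.889/8) = 46.8013
CV = 46.8013 / 370.8889 = 0.12619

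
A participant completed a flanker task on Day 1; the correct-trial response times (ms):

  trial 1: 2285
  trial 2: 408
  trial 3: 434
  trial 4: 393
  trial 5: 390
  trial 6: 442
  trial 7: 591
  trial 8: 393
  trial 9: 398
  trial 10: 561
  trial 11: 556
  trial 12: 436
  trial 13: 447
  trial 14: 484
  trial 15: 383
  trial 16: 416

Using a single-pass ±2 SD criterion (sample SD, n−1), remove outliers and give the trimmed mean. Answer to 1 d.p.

448.8 ms

n = 16, ΣRT = 9017, M = 563.562
Σ(x−M)² = 3226211.94; s = √(3226211.94/15) = 463.768
Cutoffs: 563.562 ± 2·463.768 → [-364.0, 1491.1]
Outside: 2285 → excluded.
Retained (n=15): Σ = 6732, mean = 6732/15 = 448.800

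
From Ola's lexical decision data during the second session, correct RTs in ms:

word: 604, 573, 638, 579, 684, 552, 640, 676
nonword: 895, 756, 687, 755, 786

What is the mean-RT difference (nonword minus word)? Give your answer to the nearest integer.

158 ms

M(word) = 4946/8 = 618.250
M(nonword) = 3879/5 = 775.800
Difference = 775.800 − 618.250 = 157.550 ms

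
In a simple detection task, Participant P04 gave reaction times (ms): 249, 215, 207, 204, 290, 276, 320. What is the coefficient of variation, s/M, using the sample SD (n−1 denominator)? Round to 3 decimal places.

0.180

n = 7, Σ = 1761, M = 251.5714
Σ(x−M)² = 12349.714; s = √(12349.714/6) = 45.3683
CV = 45.3683 / 251.5714 = 0.18034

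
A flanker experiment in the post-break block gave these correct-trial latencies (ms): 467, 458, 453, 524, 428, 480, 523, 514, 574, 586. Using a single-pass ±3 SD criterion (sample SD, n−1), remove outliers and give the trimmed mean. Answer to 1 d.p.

500.7 ms

n = 10, ΣRT = 5007, M = 500.700
Σ(x−M)² = 24814.10; s = √(24814.10/9) = 52.508
Cutoffs: 500.700 ± 3·52.508 → [343.2, 658.2]
No RTs fall outside the cutoffs; all 10 retained. Mean = 5007/10 = 500.700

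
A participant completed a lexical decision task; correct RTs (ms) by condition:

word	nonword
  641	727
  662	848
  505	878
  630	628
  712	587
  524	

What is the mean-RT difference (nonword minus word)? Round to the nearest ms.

121 ms

M(word) = 3674/6 = 612.333
M(nonword) = 3668/5 = 733.600
Difference = 733.600 − 612.333 = 121.267 ms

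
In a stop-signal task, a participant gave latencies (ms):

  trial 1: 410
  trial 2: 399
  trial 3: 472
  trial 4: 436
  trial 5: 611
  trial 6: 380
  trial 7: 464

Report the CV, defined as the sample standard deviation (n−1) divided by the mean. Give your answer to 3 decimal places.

0.171

n = 7, Σ = 3172, M = 453.1429
Σ(x−M)² = 35828.857; s = √(35828.857/6) = 77.2753
CV = 77.2753 / 453.1429 = 0.17053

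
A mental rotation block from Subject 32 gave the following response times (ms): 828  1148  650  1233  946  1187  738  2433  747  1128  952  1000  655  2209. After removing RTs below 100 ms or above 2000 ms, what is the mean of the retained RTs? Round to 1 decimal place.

934.3 ms

Excluded: 2209, 2433
Retained (n=12): Σ = 11212
Mean = 11212/12 = 934.3333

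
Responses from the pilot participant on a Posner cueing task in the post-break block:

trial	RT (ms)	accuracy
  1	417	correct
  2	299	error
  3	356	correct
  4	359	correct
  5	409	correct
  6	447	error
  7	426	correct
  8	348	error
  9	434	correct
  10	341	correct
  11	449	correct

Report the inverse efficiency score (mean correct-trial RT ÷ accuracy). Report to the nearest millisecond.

Correct trials (n=8): 417, 356, 359, 409, 426, 434, 341, 449
Mean correct RT = 3191/8 = 398.8750 ms
Proportion correct = 8/11
IES = 398.8750 / (8/11) = 548.453 ms

548 ms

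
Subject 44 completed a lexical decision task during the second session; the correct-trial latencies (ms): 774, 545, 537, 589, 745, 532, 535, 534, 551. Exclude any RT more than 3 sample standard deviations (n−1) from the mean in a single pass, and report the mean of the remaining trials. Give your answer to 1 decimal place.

n = 9, ΣRT = 5342, M = 593.556
Σ(x−M)² = 73648.22; s = √(73648.22/8) = 95.948
Cutoffs: 593.556 ± 3·95.948 → [305.7, 881.4]
No RTs fall outside the cutoffs; all 9 retained. Mean = 5342/9 = 593.556

593.6 ms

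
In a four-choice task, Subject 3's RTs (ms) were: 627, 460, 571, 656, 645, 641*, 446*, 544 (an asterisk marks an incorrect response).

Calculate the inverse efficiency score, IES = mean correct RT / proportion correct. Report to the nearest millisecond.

Correct trials (n=6): 627, 460, 571, 656, 645, 544
Mean correct RT = 3503/6 = 583.8333 ms
Proportion correct = 6/8
IES = 583.8333 / (6/8) = 778.444 ms

778 ms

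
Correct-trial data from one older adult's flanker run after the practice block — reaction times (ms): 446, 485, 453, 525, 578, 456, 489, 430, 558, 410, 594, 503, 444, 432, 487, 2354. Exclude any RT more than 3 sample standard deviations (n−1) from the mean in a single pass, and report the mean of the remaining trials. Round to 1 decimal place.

n = 16, ΣRT = 9644, M = 602.750
Σ(x−M)² = 3315649.00; s = √(3315649.00/15) = 470.152
Cutoffs: 602.750 ± 3·470.152 → [-807.7, 2013.2]
Outside: 2354 → excluded.
Retained (n=15): Σ = 7290, mean = 7290/15 = 486.000

486.0 ms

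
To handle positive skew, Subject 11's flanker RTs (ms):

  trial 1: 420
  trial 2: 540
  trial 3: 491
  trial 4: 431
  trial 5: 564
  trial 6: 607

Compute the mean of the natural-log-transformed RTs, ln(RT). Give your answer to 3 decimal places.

ln(RT): 6.0403, 6.2916, 6.1964, 6.0661, 6.3351, 6.4085
Σ ln(RT) = 37.3380
Mean = 37.3380/6 = 6.22299

6.223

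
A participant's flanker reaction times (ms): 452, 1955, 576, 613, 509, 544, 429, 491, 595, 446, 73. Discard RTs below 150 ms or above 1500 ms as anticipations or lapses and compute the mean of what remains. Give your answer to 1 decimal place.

517.2 ms

Excluded: 73, 1955
Retained (n=9): Σ = 4655
Mean = 4655/9 = 517.2222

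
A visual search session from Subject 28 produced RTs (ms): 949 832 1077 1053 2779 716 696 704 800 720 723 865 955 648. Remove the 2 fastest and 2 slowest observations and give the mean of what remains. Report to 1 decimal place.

831.7 ms

Sorted: 648, 696, 704, 716, 720, 723, 800, 832, 865, 949, 955, 1053, 1077, 2779
Drop lowest 2 (648, 696) and highest 2 (1077, 2779)
Remaining (n=10): Σ = 8317, mean = 8317/10 = 831.700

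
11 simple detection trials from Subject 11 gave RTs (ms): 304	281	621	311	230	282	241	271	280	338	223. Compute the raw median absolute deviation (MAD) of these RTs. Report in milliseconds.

30 ms

Sorted: 223, 230, 241, 271, 280, 281, 282, 304, 311, 338, 621 → median = 281
|x − 281|: 23, 0, 340, 30, 51, 1, 40, 10, 1, 57, 58
Sorted deviations: 0, 1, 1, 10, 23, 30, 40, 51, 57, 58, 340 → MAD = 30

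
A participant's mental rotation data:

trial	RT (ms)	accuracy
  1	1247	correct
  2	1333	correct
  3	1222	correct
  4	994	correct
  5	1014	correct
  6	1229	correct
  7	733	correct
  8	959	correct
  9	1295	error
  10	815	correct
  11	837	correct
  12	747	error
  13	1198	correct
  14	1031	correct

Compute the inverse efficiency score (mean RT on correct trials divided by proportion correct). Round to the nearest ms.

1226 ms

Correct trials (n=12): 1247, 1333, 1222, 994, 1014, 1229, 733, 959, 815, 837, 1198, 1031
Mean correct RT = 12612/12 = 1051.0000 ms
Proportion correct = 12/14
IES = 1051.0000 / (12/14) = 1226.167 ms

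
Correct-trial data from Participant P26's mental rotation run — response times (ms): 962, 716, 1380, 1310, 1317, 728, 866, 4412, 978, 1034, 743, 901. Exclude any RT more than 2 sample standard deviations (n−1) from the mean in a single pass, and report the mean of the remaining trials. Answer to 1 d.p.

994.1 ms

n = 12, ΣRT = 15347, M = 1278.917
Σ(x−M)² = 11300728.92; s = √(11300728.92/11) = 1013.577
Cutoffs: 1278.917 ± 2·1013.577 → [-748.2, 3306.1]
Outside: 4412 → excluded.
Retained (n=11): Σ = 10935, mean = 10935/11 = 994.091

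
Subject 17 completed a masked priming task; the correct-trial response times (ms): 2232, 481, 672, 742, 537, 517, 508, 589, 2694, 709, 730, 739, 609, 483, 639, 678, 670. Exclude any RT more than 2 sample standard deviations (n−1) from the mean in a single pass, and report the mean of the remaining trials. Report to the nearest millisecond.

n = 17, ΣRT = 14229, M = 837.000
Σ(x−M)² = 6226716.00; s = √(6226716.00/16) = 623.835
Cutoffs: 837.000 ± 2·623.835 → [-410.7, 2084.7]
Outside: 2232, 2694 → excluded.
Retained (n=15): Σ = 9303, mean = 9303/15 = 620.200

620 ms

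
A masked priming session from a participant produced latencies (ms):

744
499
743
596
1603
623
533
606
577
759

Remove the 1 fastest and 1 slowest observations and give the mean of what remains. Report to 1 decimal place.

Sorted: 499, 533, 577, 596, 606, 623, 743, 744, 759, 1603
Drop lowest 1 (499) and highest 1 (1603)
Remaining (n=8): Σ = 5181, mean = 5181/8 = 647.625

647.6 ms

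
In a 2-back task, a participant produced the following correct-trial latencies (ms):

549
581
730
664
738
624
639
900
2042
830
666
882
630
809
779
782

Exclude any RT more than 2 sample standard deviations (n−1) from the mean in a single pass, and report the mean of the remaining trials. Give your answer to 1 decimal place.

n = 16, ΣRT = 12845, M = 802.812
Σ(x−M)² = 1802862.44; s = √(1802862.44/15) = 346.685
Cutoffs: 802.812 ± 2·346.685 → [109.4, 1496.2]
Outside: 2042 → excluded.
Retained (n=15): Σ = 10803, mean = 10803/15 = 720.200

720.2 ms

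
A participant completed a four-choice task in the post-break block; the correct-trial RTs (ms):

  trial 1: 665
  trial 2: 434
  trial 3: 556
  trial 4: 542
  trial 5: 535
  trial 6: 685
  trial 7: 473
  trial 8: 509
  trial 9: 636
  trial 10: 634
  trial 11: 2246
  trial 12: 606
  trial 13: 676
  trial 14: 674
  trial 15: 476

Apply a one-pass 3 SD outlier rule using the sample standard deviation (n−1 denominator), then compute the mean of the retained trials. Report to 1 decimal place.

578.6 ms

n = 15, ΣRT = 10347, M = 689.800
Σ(x−M)² = 2690412.40; s = √(2690412.40/14) = 438.375
Cutoffs: 689.800 ± 3·438.375 → [-625.3, 2004.9]
Outside: 2246 → excluded.
Retained (n=14): Σ = 8101, mean = 8101/14 = 578.643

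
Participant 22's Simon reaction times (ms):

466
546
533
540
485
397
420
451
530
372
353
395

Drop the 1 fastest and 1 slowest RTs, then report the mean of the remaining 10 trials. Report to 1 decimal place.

Sorted: 353, 372, 395, 397, 420, 451, 466, 485, 530, 533, 540, 546
Drop lowest 1 (353) and highest 1 (546)
Remaining (n=10): Σ = 4589, mean = 4589/10 = 458.900

458.9 ms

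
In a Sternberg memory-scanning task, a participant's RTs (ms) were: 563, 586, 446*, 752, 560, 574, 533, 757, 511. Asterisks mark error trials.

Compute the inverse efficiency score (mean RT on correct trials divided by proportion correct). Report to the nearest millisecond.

Correct trials (n=8): 563, 586, 752, 560, 574, 533, 757, 511
Mean correct RT = 4836/8 = 604.5000 ms
Proportion correct = 8/9
IES = 604.5000 / (8/9) = 680.062 ms

680 ms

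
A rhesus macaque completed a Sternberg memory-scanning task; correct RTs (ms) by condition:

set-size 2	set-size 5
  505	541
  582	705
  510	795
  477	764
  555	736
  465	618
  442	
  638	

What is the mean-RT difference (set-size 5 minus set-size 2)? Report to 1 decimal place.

M(set-size 2) = 4174/8 = 521.750
M(set-size 5) = 4159/6 = 693.167
Difference = 693.167 − 521.750 = 171.417 ms

171.4 ms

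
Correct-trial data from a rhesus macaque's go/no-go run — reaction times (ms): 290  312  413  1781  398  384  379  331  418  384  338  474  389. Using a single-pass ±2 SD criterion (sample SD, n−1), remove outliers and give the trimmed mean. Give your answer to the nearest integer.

376 ms

n = 13, ΣRT = 6291, M = 483.923
Σ(x−M)² = 1851096.92; s = √(1851096.92/12) = 392.757
Cutoffs: 483.923 ± 2·392.757 → [-301.6, 1269.4]
Outside: 1781 → excluded.
Retained (n=12): Σ = 4510, mean = 4510/12 = 375.833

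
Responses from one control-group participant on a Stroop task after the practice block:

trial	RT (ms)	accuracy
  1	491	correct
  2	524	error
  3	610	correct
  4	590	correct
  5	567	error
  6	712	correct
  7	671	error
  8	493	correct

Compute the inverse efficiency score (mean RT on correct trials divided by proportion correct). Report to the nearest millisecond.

927 ms

Correct trials (n=5): 491, 610, 590, 712, 493
Mean correct RT = 2896/5 = 579.2000 ms
Proportion correct = 5/8
IES = 579.2000 / (5/8) = 926.720 ms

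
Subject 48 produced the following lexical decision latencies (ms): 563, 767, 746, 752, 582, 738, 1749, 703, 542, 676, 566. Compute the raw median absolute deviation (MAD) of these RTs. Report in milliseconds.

Sorted: 542, 563, 566, 582, 676, 703, 738, 746, 752, 767, 1749 → median = 703
|x − 703|: 140, 64, 43, 49, 121, 35, 1046, 0, 161, 27, 137
Sorted deviations: 0, 27, 35, 43, 49, 64, 121, 137, 140, 161, 1046 → MAD = 64

64 ms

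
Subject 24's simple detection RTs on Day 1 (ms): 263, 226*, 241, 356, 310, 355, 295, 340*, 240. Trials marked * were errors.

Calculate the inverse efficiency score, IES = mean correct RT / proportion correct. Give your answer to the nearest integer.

378 ms

Correct trials (n=7): 263, 241, 356, 310, 355, 295, 240
Mean correct RT = 2060/7 = 294.2857 ms
Proportion correct = 7/9
IES = 294.2857 / (7/9) = 378.367 ms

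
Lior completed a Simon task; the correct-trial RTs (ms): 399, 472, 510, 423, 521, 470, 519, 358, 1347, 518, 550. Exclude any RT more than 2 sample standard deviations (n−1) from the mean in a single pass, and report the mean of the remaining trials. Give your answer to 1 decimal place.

474.0 ms

n = 11, ΣRT = 6087, M = 553.364
Σ(x−M)² = 727788.55; s = √(727788.55/10) = 269.776
Cutoffs: 553.364 ± 2·269.776 → [13.8, 1092.9]
Outside: 1347 → excluded.
Retained (n=10): Σ = 4740, mean = 4740/10 = 474.000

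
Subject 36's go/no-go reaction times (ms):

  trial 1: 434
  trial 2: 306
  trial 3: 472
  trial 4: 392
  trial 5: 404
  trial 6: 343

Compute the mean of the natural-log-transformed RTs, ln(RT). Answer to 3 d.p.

5.961

ln(RT): 6.0730, 5.7236, 6.1570, 5.9713, 6.0014, 5.8377
Σ ln(RT) = 35.7640
Mean = 35.7640/6 = 5.96067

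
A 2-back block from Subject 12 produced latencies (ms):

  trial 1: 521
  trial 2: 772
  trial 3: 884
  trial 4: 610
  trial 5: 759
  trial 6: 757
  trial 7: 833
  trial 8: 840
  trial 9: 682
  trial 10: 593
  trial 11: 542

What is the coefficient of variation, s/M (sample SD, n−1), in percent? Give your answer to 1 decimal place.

n = 11, Σ = 7793, M = 708.4545
Σ(x−M)² = 159150.727; s = √(159150.727/10) = 126.1550
CV = 126.1550 / 708.4545 = 0.17807 = 17.807%

17.8%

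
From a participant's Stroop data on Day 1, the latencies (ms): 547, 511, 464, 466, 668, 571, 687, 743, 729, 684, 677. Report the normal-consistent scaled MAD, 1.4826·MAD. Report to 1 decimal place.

111.2 ms

Sorted: 464, 466, 511, 547, 571, 668, 677, 684, 687, 729, 743 → median = 668
|x − 668| sorted: 0, 9, 16, 19, 61, 75, 97, 121, 157, 202, 204 → MAD = 75
Robust SD ≈ 1.4826 × 75 = 111.195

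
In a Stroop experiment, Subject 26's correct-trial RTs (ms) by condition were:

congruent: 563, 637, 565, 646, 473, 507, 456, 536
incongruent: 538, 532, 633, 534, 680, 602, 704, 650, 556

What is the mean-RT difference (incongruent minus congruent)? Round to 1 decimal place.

55.3 ms

M(congruent) = 4383/8 = 547.875
M(incongruent) = 5429/9 = 603.222
Difference = 603.222 − 547.875 = 55.347 ms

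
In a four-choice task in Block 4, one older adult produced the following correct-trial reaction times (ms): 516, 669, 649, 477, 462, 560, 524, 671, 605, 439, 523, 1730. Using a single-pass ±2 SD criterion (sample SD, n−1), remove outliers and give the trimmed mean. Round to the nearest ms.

554 ms

n = 12, ΣRT = 7825, M = 652.083
Σ(x−M)² = 1337030.92; s = √(1337030.92/11) = 348.638
Cutoffs: 652.083 ± 2·348.638 → [-45.2, 1349.4]
Outside: 1730 → excluded.
Retained (n=11): Σ = 6095, mean = 6095/11 = 554.091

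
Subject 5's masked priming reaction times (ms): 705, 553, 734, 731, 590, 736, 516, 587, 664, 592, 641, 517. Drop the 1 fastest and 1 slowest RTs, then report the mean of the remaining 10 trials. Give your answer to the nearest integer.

631 ms

Sorted: 516, 517, 553, 587, 590, 592, 641, 664, 705, 731, 734, 736
Drop lowest 1 (516) and highest 1 (736)
Remaining (n=10): Σ = 6314, mean = 6314/10 = 631.400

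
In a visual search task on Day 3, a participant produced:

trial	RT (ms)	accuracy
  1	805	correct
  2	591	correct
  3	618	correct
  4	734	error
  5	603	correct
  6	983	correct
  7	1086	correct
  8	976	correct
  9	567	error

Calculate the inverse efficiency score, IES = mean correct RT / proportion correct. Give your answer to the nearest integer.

Correct trials (n=7): 805, 591, 618, 603, 983, 1086, 976
Mean correct RT = 5662/7 = 808.8571 ms
Proportion correct = 7/9
IES = 808.8571 / (7/9) = 1039.959 ms

1040 ms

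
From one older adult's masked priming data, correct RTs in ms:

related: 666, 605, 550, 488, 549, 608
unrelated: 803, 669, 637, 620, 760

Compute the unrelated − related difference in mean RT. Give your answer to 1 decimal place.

M(related) = 3466/6 = 577.667
M(unrelated) = 3489/5 = 697.800
Difference = 697.800 − 577.667 = 120.133 ms

120.1 ms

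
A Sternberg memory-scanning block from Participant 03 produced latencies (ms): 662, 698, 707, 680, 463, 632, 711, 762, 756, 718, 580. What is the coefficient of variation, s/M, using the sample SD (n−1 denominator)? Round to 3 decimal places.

0.129

n = 11, Σ = 7369, M = 669.9091
Σ(x−M)² = 74554.909; s = √(74554.909/10) = 86.3452
CV = 86.3452 / 669.9091 = 0.12889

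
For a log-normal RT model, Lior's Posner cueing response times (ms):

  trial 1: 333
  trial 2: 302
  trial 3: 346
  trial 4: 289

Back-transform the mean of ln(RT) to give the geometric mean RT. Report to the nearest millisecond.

ln(RT): 5.8081, 5.7104, 5.8464, 5.6664
Mean ln(RT) = 23.0314/4 = 5.75786
Geometric mean = exp(5.75786) = 316.67 ms

317 ms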